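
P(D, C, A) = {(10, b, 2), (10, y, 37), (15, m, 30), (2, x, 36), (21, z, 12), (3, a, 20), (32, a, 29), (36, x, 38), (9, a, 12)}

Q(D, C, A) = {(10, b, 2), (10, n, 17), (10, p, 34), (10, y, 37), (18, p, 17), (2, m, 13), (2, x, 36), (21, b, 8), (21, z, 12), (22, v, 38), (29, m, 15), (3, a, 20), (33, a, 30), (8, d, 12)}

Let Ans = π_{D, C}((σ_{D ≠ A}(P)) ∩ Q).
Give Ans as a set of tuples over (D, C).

σ[D ≠ A]: keep tuples satisfying D ≠ A → {(10, b, 2), (10, y, 37), (15, m, 30), (2, x, 36), (21, z, 12), (3, a, 20), (32, a, 29), (36, x, 38), (9, a, 12)}
Intersection: {(10, b, 2), (10, y, 37), (15, m, 30), (2, x, 36), (21, z, 12), (3, a, 20), (32, a, 29), (36, x, 38), (9, a, 12)} with {(10, b, 2), (10, n, 17), (10, p, 34), (10, y, 37), (18, p, 17), (2, m, 13), (2, x, 36), (21, b, 8), (21, z, 12), (22, v, 38), (29, m, 15), (3, a, 20), (33, a, 30), (8, d, 12)} → {(10, b, 2), (10, y, 37), (2, x, 36), (21, z, 12), (3, a, 20)}
Projecting to D, C: {(10, b), (10, y), (2, x), (21, z), (3, a)}

{(10, b), (10, y), (2, x), (21, z), (3, a)}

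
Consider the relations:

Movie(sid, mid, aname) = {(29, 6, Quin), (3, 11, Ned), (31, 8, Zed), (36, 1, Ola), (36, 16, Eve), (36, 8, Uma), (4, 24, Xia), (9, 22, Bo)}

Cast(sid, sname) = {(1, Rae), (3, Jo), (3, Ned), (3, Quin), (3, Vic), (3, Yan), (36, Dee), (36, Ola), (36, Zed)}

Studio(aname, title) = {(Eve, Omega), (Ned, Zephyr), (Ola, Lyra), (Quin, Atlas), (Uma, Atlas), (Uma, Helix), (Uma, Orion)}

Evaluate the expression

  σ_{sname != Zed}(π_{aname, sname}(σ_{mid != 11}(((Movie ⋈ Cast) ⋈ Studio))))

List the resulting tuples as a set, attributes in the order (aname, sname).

{(Eve, Dee), (Eve, Ola), (Ola, Dee), (Ola, Ola), (Uma, Dee), (Uma, Ola)}

Joining Movie and Cast on sid yields {(3, 11, Ned, Jo), (3, 11, Ned, Ned), (3, 11, Ned, Quin), (3, 11, Ned, Vic), (3, 11, Ned, Yan), (36, 1, Ola, Dee), (36, 1, Ola, Ola), (36, 1, Ola, Zed), (36, 16, Eve, Dee), (36, 16, Eve, Ola), (36, 16, Eve, Zed), (36, 8, Uma, Dee), (36, 8, Uma, Ola), (36, 8, Uma, Zed)}.
Joining (Movie ⋈ Cast) and Studio on aname yields {(3, 11, Ned, Jo, Zephyr), (3, 11, Ned, Ned, Zephyr), (3, 11, Ned, Quin, Zephyr), (3, 11, Ned, Vic, Zephyr), (3, 11, Ned, Yan, Zephyr), (36, 1, Ola, Dee, Lyra), (36, 1, Ola, Ola, Lyra), (36, 1, Ola, Zed, Lyra), (36, 16, Eve, Dee, Omega), (36, 16, Eve, Ola, Omega), (36, 16, Eve, Zed, Omega), (36, 8, Uma, Dee, Atlas), (36, 8, Uma, Dee, Helix), (36, 8, Uma, Dee, Orion), (36, 8, Uma, Ola, Atlas), (36, 8, Uma, Ola, Helix), (36, 8, Uma, Ola, Orion), (36, 8, Uma, Zed, Atlas), (36, 8, Uma, Zed, Helix), (36, 8, Uma, Zed, Orion)}.
Filtering on mid != 11 leaves {(36, 1, Ola, Dee, Lyra), (36, 1, Ola, Ola, Lyra), (36, 1, Ola, Zed, Lyra), (36, 16, Eve, Dee, Omega), (36, 16, Eve, Ola, Omega), (36, 16, Eve, Zed, Omega), (36, 8, Uma, Dee, Atlas), (36, 8, Uma, Dee, Helix), (36, 8, Uma, Dee, Orion), (36, 8, Uma, Ola, Atlas), (36, 8, Uma, Ola, Helix), (36, 8, Uma, Ola, Orion), (36, 8, Uma, Zed, Atlas), (36, 8, Uma, Zed, Helix), (36, 8, Uma, Zed, Orion)}.
π_{aname, sname} gives {(Eve, Dee), (Eve, Ola), (Eve, Zed), (Ola, Dee), (Ola, Ola), (Ola, Zed), (Uma, Dee), (Uma, Ola), (Uma, Zed)} (6 duplicate(s) eliminated).
Filtering on sname != Zed leaves {(Eve, Dee), (Eve, Ola), (Ola, Dee), (Ola, Ola), (Uma, Dee), (Uma, Ola)}.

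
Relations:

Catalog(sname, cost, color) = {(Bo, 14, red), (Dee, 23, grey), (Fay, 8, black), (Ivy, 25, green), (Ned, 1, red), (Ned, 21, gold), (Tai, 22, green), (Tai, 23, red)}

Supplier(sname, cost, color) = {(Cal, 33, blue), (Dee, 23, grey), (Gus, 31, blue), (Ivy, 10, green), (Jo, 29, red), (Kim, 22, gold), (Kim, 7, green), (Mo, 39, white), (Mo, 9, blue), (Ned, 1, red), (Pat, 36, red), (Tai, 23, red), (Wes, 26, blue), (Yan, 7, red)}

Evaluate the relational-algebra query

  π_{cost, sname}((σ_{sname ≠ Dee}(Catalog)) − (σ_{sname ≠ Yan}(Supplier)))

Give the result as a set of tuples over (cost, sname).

σ[sname ≠ Dee]: keep tuples satisfying sname ≠ Dee → {(Bo, 14, red), (Fay, 8, black), (Ivy, 25, green), (Ned, 1, red), (Ned, 21, gold), (Tai, 22, green), (Tai, 23, red)}
σ[sname ≠ Yan]: keep tuples satisfying sname ≠ Yan → {(Cal, 33, blue), (Dee, 23, grey), (Gus, 31, blue), (Ivy, 10, green), (Jo, 29, red), (Kim, 22, gold), (Kim, 7, green), (Mo, 39, white), (Mo, 9, blue), (Ned, 1, red), (Pat, 36, red), (Tai, 23, red), (Wes, 26, blue)}
Set difference of the two operands is {(Bo, 14, red), (Fay, 8, black), (Ivy, 25, green), (Ned, 21, gold), (Tai, 22, green)}.
Projecting to cost, sname: {(14, Bo), (21, Ned), (22, Tai), (25, Ivy), (8, Fay)}

{(14, Bo), (21, Ned), (22, Tai), (25, Ivy), (8, Fay)}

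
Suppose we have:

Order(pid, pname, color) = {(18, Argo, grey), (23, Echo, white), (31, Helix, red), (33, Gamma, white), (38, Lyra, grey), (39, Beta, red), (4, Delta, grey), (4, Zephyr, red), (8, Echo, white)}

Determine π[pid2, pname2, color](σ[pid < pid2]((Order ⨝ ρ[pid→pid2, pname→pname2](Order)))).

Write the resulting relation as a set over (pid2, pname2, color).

ρ[pid→pid2, pname→pname2]: schema becomes (pid2, pname2, color); tuples unchanged.
Joining Order and ρ[pid→pid2, pname→pname2](Order) on color yields {(18, Argo, grey, 18, Argo), (18, Argo, grey, 38, Lyra), (18, Argo, grey, 4, Delta), (23, Echo, white, 23, Echo), (23, Echo, white, 33, Gamma), (23, Echo, white, 8, Echo), (31, Helix, red, 31, Helix), (31, Helix, red, 39, Beta), (31, Helix, red, 4, Zephyr), (33, Gamma, white, 23, Echo), (33, Gamma, white, 33, Gamma), (33, Gamma, white, 8, Echo), (38, Lyra, grey, 18, Argo), (38, Lyra, grey, 38, Lyra), (38, Lyra, grey, 4, Delta), (39, Beta, red, 31, Helix), (39, Beta, red, 39, Beta), (39, Beta, red, 4, Zephyr), (4, Delta, grey, 18, Argo), (4, Delta, grey, 38, Lyra), (4, Delta, grey, 4, Delta), (4, Zephyr, red, 31, Helix), (4, Zephyr, red, 39, Beta), (4, Zephyr, red, 4, Zephyr), (8, Echo, white, 23, Echo), (8, Echo, white, 33, Gamma), (8, Echo, white, 8, Echo)}.
Apply σ_{pid < pid2}; surviving tuples: {(18, Argo, grey, 38, Lyra), (23, Echo, white, 33, Gamma), (31, Helix, red, 39, Beta), (4, Delta, grey, 18, Argo), (4, Delta, grey, 38, Lyra), (4, Zephyr, red, 31, Helix), (4, Zephyr, red, 39, Beta), (8, Echo, white, 23, Echo), (8, Echo, white, 33, Gamma)}
Keep only column(s) pid2, pname2, color (3 duplicate(s) eliminated): {(18, Argo, grey), (23, Echo, white), (31, Helix, red), (33, Gamma, white), (38, Lyra, grey), (39, Beta, red)}

{(18, Argo, grey), (23, Echo, white), (31, Helix, red), (33, Gamma, white), (38, Lyra, grey), (39, Beta, red)}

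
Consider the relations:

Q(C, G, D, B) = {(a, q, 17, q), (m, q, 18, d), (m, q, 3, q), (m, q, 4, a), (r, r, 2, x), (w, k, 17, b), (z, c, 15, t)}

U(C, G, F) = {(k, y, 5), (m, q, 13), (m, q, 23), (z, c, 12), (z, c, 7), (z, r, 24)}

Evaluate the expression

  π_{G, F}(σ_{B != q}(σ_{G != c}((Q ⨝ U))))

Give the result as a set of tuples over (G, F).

Joining Q and U on C, G yields {(m, q, 18, d, 13), (m, q, 18, d, 23), (m, q, 3, q, 13), (m, q, 3, q, 23), (m, q, 4, a, 13), (m, q, 4, a, 23), (z, c, 15, t, 12), (z, c, 15, t, 7)}.
Apply σ_{G != c}; surviving tuples: {(m, q, 18, d, 13), (m, q, 18, d, 23), (m, q, 3, q, 13), (m, q, 3, q, 23), (m, q, 4, a, 13), (m, q, 4, a, 23)}
Apply σ_{B != q}; surviving tuples: {(m, q, 18, d, 13), (m, q, 18, d, 23), (m, q, 4, a, 13), (m, q, 4, a, 23)}
Keep only column(s) G, F (2 duplicate(s) eliminated): {(q, 13), (q, 23)}

{(q, 13), (q, 23)}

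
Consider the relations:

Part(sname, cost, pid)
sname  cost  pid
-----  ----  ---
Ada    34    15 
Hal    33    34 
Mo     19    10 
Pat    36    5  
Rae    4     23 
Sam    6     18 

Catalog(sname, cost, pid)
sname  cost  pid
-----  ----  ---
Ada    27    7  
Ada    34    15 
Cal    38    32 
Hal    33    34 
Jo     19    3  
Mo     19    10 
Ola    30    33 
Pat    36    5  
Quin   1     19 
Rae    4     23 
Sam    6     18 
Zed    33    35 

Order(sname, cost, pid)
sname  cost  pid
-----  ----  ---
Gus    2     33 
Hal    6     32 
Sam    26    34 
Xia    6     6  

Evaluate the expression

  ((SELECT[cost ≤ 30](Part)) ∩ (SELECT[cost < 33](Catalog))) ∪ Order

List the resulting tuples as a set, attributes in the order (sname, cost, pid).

{(Gus, 2, 33), (Hal, 6, 32), (Mo, 19, 10), (Rae, 4, 23), (Sam, 26, 34), (Sam, 6, 18), (Xia, 6, 6)}

Apply σ_{cost ≤ 30}; surviving tuples: {(Mo, 19, 10), (Rae, 4, 23), (Sam, 6, 18)}
Apply σ_{cost < 33}; surviving tuples: {(Ada, 27, 7), (Jo, 19, 3), (Mo, 19, 10), (Ola, 30, 33), (Quin, 1, 19), (Rae, 4, 23), (Sam, 6, 18)}
Intersection: {(Mo, 19, 10), (Rae, 4, 23), (Sam, 6, 18)} with {(Ada, 27, 7), (Jo, 19, 3), (Mo, 19, 10), (Ola, 30, 33), (Quin, 1, 19), (Rae, 4, 23), (Sam, 6, 18)} → {(Mo, 19, 10), (Rae, 4, 23), (Sam, 6, 18)}
Union: {(Mo, 19, 10), (Rae, 4, 23), (Sam, 6, 18)} with {(Gus, 2, 33), (Hal, 6, 32), (Sam, 26, 34), (Xia, 6, 6)} → {(Gus, 2, 33), (Hal, 6, 32), (Mo, 19, 10), (Rae, 4, 23), (Sam, 26, 34), (Sam, 6, 18), (Xia, 6, 6)}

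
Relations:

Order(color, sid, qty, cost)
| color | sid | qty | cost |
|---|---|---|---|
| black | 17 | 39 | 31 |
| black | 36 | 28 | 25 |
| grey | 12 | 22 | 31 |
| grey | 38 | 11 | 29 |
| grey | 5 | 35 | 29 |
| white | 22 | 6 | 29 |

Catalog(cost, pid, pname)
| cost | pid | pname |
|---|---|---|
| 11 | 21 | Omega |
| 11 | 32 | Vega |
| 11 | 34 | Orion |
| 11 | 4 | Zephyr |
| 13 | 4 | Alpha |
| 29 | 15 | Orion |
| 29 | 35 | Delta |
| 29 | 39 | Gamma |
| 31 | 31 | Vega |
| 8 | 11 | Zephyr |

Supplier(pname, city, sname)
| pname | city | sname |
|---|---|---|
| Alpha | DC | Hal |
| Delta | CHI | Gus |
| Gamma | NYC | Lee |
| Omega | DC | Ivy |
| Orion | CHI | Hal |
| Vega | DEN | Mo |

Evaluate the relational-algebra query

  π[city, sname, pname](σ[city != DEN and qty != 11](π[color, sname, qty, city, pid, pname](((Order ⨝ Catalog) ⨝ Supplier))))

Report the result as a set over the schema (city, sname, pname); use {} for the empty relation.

{(CHI, Gus, Delta), (CHI, Hal, Orion), (NYC, Lee, Gamma)}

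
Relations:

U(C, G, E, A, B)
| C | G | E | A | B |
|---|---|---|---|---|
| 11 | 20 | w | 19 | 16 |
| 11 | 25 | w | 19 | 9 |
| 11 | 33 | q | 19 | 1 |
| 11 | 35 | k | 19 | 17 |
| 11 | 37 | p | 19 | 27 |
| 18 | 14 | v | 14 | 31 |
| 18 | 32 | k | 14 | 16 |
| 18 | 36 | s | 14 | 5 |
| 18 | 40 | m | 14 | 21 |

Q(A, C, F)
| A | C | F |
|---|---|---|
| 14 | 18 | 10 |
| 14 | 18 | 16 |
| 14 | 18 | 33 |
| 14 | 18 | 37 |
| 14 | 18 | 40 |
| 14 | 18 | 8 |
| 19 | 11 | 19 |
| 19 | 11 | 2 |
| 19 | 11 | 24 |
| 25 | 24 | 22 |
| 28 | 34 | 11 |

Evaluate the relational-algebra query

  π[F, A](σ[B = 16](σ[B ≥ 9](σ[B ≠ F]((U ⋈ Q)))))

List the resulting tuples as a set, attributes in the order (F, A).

Joining U and Q on C, A yields {(11, 20, w, 19, 16, 19), (11, 20, w, 19, 16, 2), (11, 20, w, 19, 16, 24), (11, 25, w, 19, 9, 19), (11, 25, w, 19, 9, 2), (11, 25, w, 19, 9, 24), (11, 33, q, 19, 1, 19), (11, 33, q, 19, 1, 2), (11, 33, q, 19, 1, 24), (11, 35, k, 19, 17, 19), (11, 35, k, 19, 17, 2), (11, 35, k, 19, 17, 24), (11, 37, p, 19, 27, 19), (11, 37, p, 19, 27, 2), (11, 37, p, 19, 27, 24), (18, 14, v, 14, 31, 10), (18, 14, v, 14, 31, 16), (18, 14, v, 14, 31, 33), (18, 14, v, 14, 31, 37), (18, 14, v, 14, 31, 40), (18, 14, v, 14, 31, 8), (18, 32, k, 14, 16, 10), (18, 32, k, 14, 16, 16), (18, 32, k, 14, 16, 33), (18, 32, k, 14, 16, 37), (18, 32, k, 14, 16, 40), (18, 32, k, 14, 16, 8), (18, 36, s, 14, 5, 10), (18, 36, s, 14, 5, 16), (18, 36, s, 14, 5, 33), (18, 36, s, 14, 5, 37), (18, 36, s, 14, 5, 40), (18, 36, s, 14, 5, 8), (18, 40, m, 14, 21, 10), (18, 40, m, 14, 21, 16), (18, 40, m, 14, 21, 33), (18, 40, m, 14, 21, 37), (18, 40, m, 14, 21, 40), (18, 40, m, 14, 21, 8)}.
Apply σ_{B ≠ F}; surviving tuples: {(11, 20, w, 19, 16, 19), (11, 20, w, 19, 16, 2), (11, 20, w, 19, 16, 24), (11, 25, w, 19, 9, 19), (11, 25, w, 19, 9, 2), (11, 25, w, 19, 9, 24), (11, 33, q, 19, 1, 19), (11, 33, q, 19, 1, 2), (11, 33, q, 19, 1, 24), (11, 35, k, 19, 17, 19), (11, 35, k, 19, 17, 2), (11, 35, k, 19, 17, 24), (11, 37, p, 19, 27, 19), (11, 37, p, 19, 27, 2), (11, 37, p, 19, 27, 24), (18, 14, v, 14, 31, 10), (18, 14, v, 14, 31, 16), (18, 14, v, 14, 31, 33), (18, 14, v, 14, 31, 37), (18, 14, v, 14, 31, 40), (18, 14, v, 14, 31, 8), (18, 32, k, 14, 16, 10), (18, 32, k, 14, 16, 33), (18, 32, k, 14, 16, 37), (18, 32, k, 14, 16, 40), (18, 32, k, 14, 16, 8), (18, 36, s, 14, 5, 10), (18, 36, s, 14, 5, 16), (18, 36, s, 14, 5, 33), (18, 36, s, 14, 5, 37), (18, 36, s, 14, 5, 40), (18, 36, s, 14, 5, 8), (18, 40, m, 14, 21, 10), (18, 40, m, 14, 21, 16), (18, 40, m, 14, 21, 33), (18, 40, m, 14, 21, 37), (18, 40, m, 14, 21, 40), (18, 40, m, 14, 21, 8)}
Apply σ_{B ≥ 9}; surviving tuples: {(11, 20, w, 19, 16, 19), (11, 20, w, 19, 16, 2), (11, 20, w, 19, 16, 24), (11, 25, w, 19, 9, 19), (11, 25, w, 19, 9, 2), (11, 25, w, 19, 9, 24), (11, 35, k, 19, 17, 19), (11, 35, k, 19, 17, 2), (11, 35, k, 19, 17, 24), (11, 37, p, 19, 27, 19), (11, 37, p, 19, 27, 2), (11, 37, p, 19, 27, 24), (18, 14, v, 14, 31, 10), (18, 14, v, 14, 31, 16), (18, 14, v, 14, 31, 33), (18, 14, v, 14, 31, 37), (18, 14, v, 14, 31, 40), (18, 14, v, 14, 31, 8), (18, 32, k, 14, 16, 10), (18, 32, k, 14, 16, 33), (18, 32, k, 14, 16, 37), (18, 32, k, 14, 16, 40), (18, 32, k, 14, 16, 8), (18, 40, m, 14, 21, 10), (18, 40, m, 14, 21, 16), (18, 40, m, 14, 21, 33), (18, 40, m, 14, 21, 37), (18, 40, m, 14, 21, 40), (18, 40, m, 14, 21, 8)}
Apply σ_{B = 16}; surviving tuples: {(11, 20, w, 19, 16, 19), (11, 20, w, 19, 16, 2), (11, 20, w, 19, 16, 24), (18, 32, k, 14, 16, 10), (18, 32, k, 14, 16, 33), (18, 32, k, 14, 16, 37), (18, 32, k, 14, 16, 40), (18, 32, k, 14, 16, 8)}
Projecting to F, A: {(10, 14), (19, 19), (2, 19), (24, 19), (33, 14), (37, 14), (40, 14), (8, 14)}

{(10, 14), (19, 19), (2, 19), (24, 19), (33, 14), (37, 14), (40, 14), (8, 14)}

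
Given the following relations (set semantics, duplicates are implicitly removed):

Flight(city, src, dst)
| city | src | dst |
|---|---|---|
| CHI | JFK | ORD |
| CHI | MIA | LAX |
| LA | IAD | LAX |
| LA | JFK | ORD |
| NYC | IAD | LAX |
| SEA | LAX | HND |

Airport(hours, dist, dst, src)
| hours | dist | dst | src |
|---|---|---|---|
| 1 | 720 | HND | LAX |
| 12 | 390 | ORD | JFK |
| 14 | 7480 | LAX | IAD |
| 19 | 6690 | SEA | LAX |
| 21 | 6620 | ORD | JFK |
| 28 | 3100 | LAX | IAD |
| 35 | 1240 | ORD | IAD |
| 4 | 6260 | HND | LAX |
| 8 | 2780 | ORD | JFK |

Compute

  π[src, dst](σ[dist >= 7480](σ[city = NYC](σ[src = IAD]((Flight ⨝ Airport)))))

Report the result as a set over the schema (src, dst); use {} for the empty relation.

{(IAD, LAX)}

Natural join on src, dst: {(CHI, JFK, ORD, 12, 390), (CHI, JFK, ORD, 21, 6620), (CHI, JFK, ORD, 8, 2780), (LA, IAD, LAX, 14, 7480), (LA, IAD, LAX, 28, 3100), (LA, JFK, ORD, 12, 390), (LA, JFK, ORD, 21, 6620), (LA, JFK, ORD, 8, 2780), (NYC, IAD, LAX, 14, 7480), (NYC, IAD, LAX, 28, 3100), (SEA, LAX, HND, 1, 720), (SEA, LAX, HND, 4, 6260)}
Filtering on src = IAD leaves {(LA, IAD, LAX, 14, 7480), (LA, IAD, LAX, 28, 3100), (NYC, IAD, LAX, 14, 7480), (NYC, IAD, LAX, 28, 3100)}.
Filtering on city = NYC leaves {(NYC, IAD, LAX, 14, 7480), (NYC, IAD, LAX, 28, 3100)}.
Filtering on dist >= 7480 leaves {(NYC, IAD, LAX, 14, 7480)}.
Keep only column(s) src, dst: {(IAD, LAX)}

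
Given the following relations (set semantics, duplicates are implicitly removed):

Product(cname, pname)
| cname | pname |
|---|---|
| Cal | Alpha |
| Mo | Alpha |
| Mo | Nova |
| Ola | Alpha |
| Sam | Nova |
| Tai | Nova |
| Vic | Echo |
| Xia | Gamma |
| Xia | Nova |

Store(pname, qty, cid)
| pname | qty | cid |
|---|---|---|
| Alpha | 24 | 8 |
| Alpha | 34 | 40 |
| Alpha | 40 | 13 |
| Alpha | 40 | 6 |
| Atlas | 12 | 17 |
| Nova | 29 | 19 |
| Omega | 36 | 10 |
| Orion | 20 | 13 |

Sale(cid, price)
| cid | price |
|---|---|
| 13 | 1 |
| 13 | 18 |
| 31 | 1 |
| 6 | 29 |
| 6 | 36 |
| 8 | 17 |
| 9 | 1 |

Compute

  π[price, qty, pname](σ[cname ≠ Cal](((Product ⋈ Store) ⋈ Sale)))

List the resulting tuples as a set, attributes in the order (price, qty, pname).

Joining Product and Store on pname yields {(Cal, Alpha, 24, 8), (Cal, Alpha, 34, 40), (Cal, Alpha, 40, 13), (Cal, Alpha, 40, 6), (Mo, Alpha, 24, 8), (Mo, Alpha, 34, 40), (Mo, Alpha, 40, 13), (Mo, Alpha, 40, 6), (Mo, Nova, 29, 19), (Ola, Alpha, 24, 8), (Ola, Alpha, 34, 40), (Ola, Alpha, 40, 13), (Ola, Alpha, 40, 6), (Sam, Nova, 29, 19), (Tai, Nova, 29, 19), (Xia, Nova, 29, 19)}.
Joining (Product ⋈ Store) and Sale on cid yields {(Cal, Alpha, 24, 8, 17), (Cal, Alpha, 40, 13, 1), (Cal, Alpha, 40, 13, 18), (Cal, Alpha, 40, 6, 29), (Cal, Alpha, 40, 6, 36), (Mo, Alpha, 24, 8, 17), (Mo, Alpha, 40, 13, 1), (Mo, Alpha, 40, 13, 18), (Mo, Alpha, 40, 6, 29), (Mo, Alpha, 40, 6, 36), (Ola, Alpha, 24, 8, 17), (Ola, Alpha, 40, 13, 1), (Ola, Alpha, 40, 13, 18), (Ola, Alpha, 40, 6, 29), (Ola, Alpha, 40, 6, 36)}.
Filtering on cname ≠ Cal leaves {(Mo, Alpha, 24, 8, 17), (Mo, Alpha, 40, 13, 1), (Mo, Alpha, 40, 13, 18), (Mo, Alpha, 40, 6, 29), (Mo, Alpha, 40, 6, 36), (Ola, Alpha, 24, 8, 17), (Ola, Alpha, 40, 13, 1), (Ola, Alpha, 40, 13, 18), (Ola, Alpha, 40, 6, 29), (Ola, Alpha, 40, 6, 36)}.
π_{price, qty, pname} gives {(1, 40, Alpha), (17, 24, Alpha), (18, 40, Alpha), (29, 40, Alpha), (36, 40, Alpha)} (5 duplicate(s) eliminated).

{(1, 40, Alpha), (17, 24, Alpha), (18, 40, Alpha), (29, 40, Alpha), (36, 40, Alpha)}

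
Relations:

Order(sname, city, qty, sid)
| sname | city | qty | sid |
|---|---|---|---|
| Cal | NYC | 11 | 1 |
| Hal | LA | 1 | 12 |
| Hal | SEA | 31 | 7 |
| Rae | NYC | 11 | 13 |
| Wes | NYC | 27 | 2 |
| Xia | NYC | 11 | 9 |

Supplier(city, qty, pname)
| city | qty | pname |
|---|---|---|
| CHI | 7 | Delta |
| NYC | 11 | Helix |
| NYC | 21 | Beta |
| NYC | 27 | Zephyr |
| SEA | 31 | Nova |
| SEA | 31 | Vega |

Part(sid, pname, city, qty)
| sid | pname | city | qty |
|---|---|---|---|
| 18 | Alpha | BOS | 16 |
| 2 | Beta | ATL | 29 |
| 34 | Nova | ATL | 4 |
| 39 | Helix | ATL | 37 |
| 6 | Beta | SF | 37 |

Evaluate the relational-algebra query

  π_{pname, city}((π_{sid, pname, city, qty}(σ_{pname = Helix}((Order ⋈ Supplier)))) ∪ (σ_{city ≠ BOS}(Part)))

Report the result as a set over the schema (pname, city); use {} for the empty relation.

Natural join on city, qty: {(Cal, NYC, 11, 1, Helix), (Hal, SEA, 31, 7, Nova), (Hal, SEA, 31, 7, Vega), (Rae, NYC, 11, 13, Helix), (Wes, NYC, 27, 2, Zephyr), (Xia, NYC, 11, 9, Helix)}
σ[pname = Helix]: keep tuples satisfying pname = Helix → {(Cal, NYC, 11, 1, Helix), (Rae, NYC, 11, 13, Helix), (Xia, NYC, 11, 9, Helix)}
π_{sid, pname, city, qty} gives {(1, Helix, NYC, 11), (13, Helix, NYC, 11), (9, Helix, NYC, 11)}.
σ[city ≠ BOS]: keep tuples satisfying city ≠ BOS → {(2, Beta, ATL, 29), (34, Nova, ATL, 4), (39, Helix, ATL, 37), (6, Beta, SF, 37)}
Taking the union: {(1, Helix, NYC, 11), (13, Helix, NYC, 11), (2, Beta, ATL, 29), (34, Nova, ATL, 4), (39, Helix, ATL, 37), (6, Beta, SF, 37), (9, Helix, NYC, 11)}
π_{pname, city} gives {(Beta, ATL), (Beta, SF), (Helix, ATL), (Helix, NYC), (Nova, ATL)} (2 duplicate(s) eliminated).

{(Beta, ATL), (Beta, SF), (Helix, ATL), (Helix, NYC), (Nova, ATL)}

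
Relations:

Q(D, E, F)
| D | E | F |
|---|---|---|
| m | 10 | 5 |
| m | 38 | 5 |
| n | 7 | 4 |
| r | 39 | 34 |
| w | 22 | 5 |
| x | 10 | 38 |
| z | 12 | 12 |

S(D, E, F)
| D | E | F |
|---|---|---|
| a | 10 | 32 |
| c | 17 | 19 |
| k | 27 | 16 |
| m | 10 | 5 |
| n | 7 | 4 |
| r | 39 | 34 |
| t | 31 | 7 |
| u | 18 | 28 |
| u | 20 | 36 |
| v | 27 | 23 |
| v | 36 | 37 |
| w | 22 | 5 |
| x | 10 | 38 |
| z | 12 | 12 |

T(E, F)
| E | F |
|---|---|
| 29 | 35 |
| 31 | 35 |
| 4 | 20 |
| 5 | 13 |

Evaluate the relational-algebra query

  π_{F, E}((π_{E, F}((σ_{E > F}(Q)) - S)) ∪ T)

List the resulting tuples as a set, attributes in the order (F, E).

{(13, 5), (20, 4), (35, 29), (35, 31), (5, 38)}

Filtering on E > F leaves {(m, 10, 5), (m, 38, 5), (n, 7, 4), (r, 39, 34), (w, 22, 5)}.
Difference: {(m, 10, 5), (m, 38, 5), (n, 7, 4), (r, 39, 34), (w, 22, 5)} with {(a, 10, 32), (c, 17, 19), (k, 27, 16), (m, 10, 5), (n, 7, 4), (r, 39, 34), (t, 31, 7), (u, 18, 28), (u, 20, 36), (v, 27, 23), (v, 36, 37), (w, 22, 5), (x, 10, 38), (z, 12, 12)} → {(m, 38, 5)}
π[E, F]: project onto (E, F) → {(38, 5)}
Union: {(38, 5)} with {(29, 35), (31, 35), (4, 20), (5, 13)} → {(29, 35), (31, 35), (38, 5), (4, 20), (5, 13)}
π[F, E]: project onto (F, E) → {(13, 5), (20, 4), (35, 29), (35, 31), (5, 38)}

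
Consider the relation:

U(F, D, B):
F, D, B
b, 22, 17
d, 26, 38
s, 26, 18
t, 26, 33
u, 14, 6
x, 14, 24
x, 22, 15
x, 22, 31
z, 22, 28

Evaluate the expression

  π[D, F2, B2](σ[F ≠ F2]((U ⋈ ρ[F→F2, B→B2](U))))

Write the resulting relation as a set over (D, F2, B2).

ρ[F→F2, B→B2]: schema becomes (F2, D, B2); tuples unchanged.
Natural join on D: {(b, 22, 17, b, 17), (b, 22, 17, x, 15), (b, 22, 17, x, 31), (b, 22, 17, z, 28), (d, 26, 38, d, 38), (d, 26, 38, s, 18), (d, 26, 38, t, 33), (s, 26, 18, d, 38), (s, 26, 18, s, 18), (s, 26, 18, t, 33), (t, 26, 33, d, 38), (t, 26, 33, s, 18), (t, 26, 33, t, 33), (u, 14, 6, u, 6), (u, 14, 6, x, 24), (x, 14, 24, u, 6), (x, 14, 24, x, 24), (x, 22, 15, b, 17), (x, 22, 15, x, 15), (x, 22, 15, x, 31), (x, 22, 15, z, 28), (x, 22, 31, b, 17), (x, 22, 31, x, 15), (x, 22, 31, x, 31), (x, 22, 31, z, 28), (z, 22, 28, b, 17), (z, 22, 28, x, 15), (z, 22, 28, x, 31), (z, 22, 28, z, 28)}
Selection F ≠ F2: {(b, 22, 17, x, 15), (b, 22, 17, x, 31), (b, 22, 17, z, 28), (d, 26, 38, s, 18), (d, 26, 38, t, 33), (s, 26, 18, d, 38), (s, 26, 18, t, 33), (t, 26, 33, d, 38), (t, 26, 33, s, 18), (u, 14, 6, x, 24), (x, 14, 24, u, 6), (x, 22, 15, b, 17), (x, 22, 15, z, 28), (x, 22, 31, b, 17), (x, 22, 31, z, 28), (z, 22, 28, b, 17), (z, 22, 28, x, 15), (z, 22, 28, x, 31)}
π[D, F2, B2]: project onto (D, F2, B2) (9 duplicate(s) eliminated) → {(14, u, 6), (14, x, 24), (22, b, 17), (22, x, 15), (22, x, 31), (22, z, 28), (26, d, 38), (26, s, 18), (26, t, 33)}

{(14, u, 6), (14, x, 24), (22, b, 17), (22, x, 15), (22, x, 31), (22, z, 28), (26, d, 38), (26, s, 18), (26, t, 33)}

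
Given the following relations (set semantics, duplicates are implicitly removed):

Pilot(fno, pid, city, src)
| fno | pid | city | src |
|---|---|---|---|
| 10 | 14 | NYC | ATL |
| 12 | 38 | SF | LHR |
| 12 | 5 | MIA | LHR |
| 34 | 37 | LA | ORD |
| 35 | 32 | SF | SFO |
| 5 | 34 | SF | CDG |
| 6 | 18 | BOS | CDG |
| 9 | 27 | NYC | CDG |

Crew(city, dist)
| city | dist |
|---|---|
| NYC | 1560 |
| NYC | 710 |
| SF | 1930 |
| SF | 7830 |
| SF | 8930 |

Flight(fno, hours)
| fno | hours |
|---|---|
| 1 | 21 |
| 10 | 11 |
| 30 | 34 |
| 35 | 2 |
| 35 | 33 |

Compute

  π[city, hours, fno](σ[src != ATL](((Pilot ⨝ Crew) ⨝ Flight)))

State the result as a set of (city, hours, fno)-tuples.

Joining Pilot and Crew on city yields {(10, 14, NYC, ATL, 1560), (10, 14, NYC, ATL, 710), (12, 38, SF, LHR, 1930), (12, 38, SF, LHR, 7830), (12, 38, SF, LHR, 8930), (35, 32, SF, SFO, 1930), (35, 32, SF, SFO, 7830), (35, 32, SF, SFO, 8930), (5, 34, SF, CDG, 1930), (5, 34, SF, CDG, 7830), (5, 34, SF, CDG, 8930), (9, 27, NYC, CDG, 1560), (9, 27, NYC, CDG, 710)}.
Joining (Pilot ⨝ Crew) and Flight on fno yields {(10, 14, NYC, ATL, 1560, 11), (10, 14, NYC, ATL, 710, 11), (35, 32, SF, SFO, 1930, 2), (35, 32, SF, SFO, 1930, 33), (35, 32, SF, SFO, 7830, 2), (35, 32, SF, SFO, 7830, 33), (35, 32, SF, SFO, 8930, 2), (35, 32, SF, SFO, 8930, 33)}.
Selection src != ATL: {(35, 32, SF, SFO, 1930, 2), (35, 32, SF, SFO, 1930, 33), (35, 32, SF, SFO, 7830, 2), (35, 32, SF, SFO, 7830, 33), (35, 32, SF, SFO, 8930, 2), (35, 32, SF, SFO, 8930, 33)}
π_{city, hours, fno} gives {(SF, 2, 35), (SF, 33, 35)} (4 duplicate(s) eliminated).

{(SF, 2, 35), (SF, 33, 35)}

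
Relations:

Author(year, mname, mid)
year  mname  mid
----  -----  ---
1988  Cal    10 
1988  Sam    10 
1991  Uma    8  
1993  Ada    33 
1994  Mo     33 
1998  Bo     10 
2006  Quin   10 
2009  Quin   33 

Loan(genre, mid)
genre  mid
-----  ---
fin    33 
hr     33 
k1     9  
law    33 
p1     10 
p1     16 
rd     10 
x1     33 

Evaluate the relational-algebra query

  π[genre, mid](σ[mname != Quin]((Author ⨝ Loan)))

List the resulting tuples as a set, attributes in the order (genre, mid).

{(fin, 33), (hr, 33), (law, 33), (p1, 10), (rd, 10), (x1, 33)}

Joining Author and Loan on mid yields {(1988, Cal, 10, p1), (1988, Cal, 10, rd), (1988, Sam, 10, p1), (1988, Sam, 10, rd), (1993, Ada, 33, fin), (1993, Ada, 33, hr), (1993, Ada, 33, law), (1993, Ada, 33, x1), (1994, Mo, 33, fin), (1994, Mo, 33, hr), (1994, Mo, 33, law), (1994, Mo, 33, x1), (1998, Bo, 10, p1), (1998, Bo, 10, rd), (2006, Quin, 10, p1), (2006, Quin, 10, rd), (2009, Quin, 33, fin), (2009, Quin, 33, hr), (2009, Quin, 33, law), (2009, Quin, 33, x1)}.
Selection mname != Quin: {(1988, Cal, 10, p1), (1988, Cal, 10, rd), (1988, Sam, 10, p1), (1988, Sam, 10, rd), (1993, Ada, 33, fin), (1993, Ada, 33, hr), (1993, Ada, 33, law), (1993, Ada, 33, x1), (1994, Mo, 33, fin), (1994, Mo, 33, hr), (1994, Mo, 33, law), (1994, Mo, 33, x1), (1998, Bo, 10, p1), (1998, Bo, 10, rd)}
π[genre, mid]: project onto (genre, mid) (8 duplicate(s) eliminated) → {(fin, 33), (hr, 33), (law, 33), (p1, 10), (rd, 10), (x1, 33)}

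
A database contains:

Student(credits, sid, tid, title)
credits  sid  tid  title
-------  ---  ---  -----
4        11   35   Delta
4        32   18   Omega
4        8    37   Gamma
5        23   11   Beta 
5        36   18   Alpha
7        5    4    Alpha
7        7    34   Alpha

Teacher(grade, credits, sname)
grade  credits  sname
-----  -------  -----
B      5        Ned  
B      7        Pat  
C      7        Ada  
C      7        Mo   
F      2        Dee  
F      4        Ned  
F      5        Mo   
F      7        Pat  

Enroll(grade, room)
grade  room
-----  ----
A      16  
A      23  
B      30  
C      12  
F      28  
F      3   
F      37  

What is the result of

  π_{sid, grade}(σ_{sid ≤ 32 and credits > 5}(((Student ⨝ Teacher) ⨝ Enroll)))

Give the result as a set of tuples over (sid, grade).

Student ⋈ Teacher (natural join on credits): {(4, 11, 35, Delta, F, Ned), (4, 32, 18, Omega, F, Ned), (4, 8, 37, Gamma, F, Ned), (5, 23, 11, Beta, B, Ned), (5, 23, 11, Beta, F, Mo), (5, 36, 18, Alpha, B, Ned), (5, 36, 18, Alpha, F, Mo), (7, 5, 4, Alpha, B, Pat), (7, 5, 4, Alpha, C, Ada), (7, 5, 4, Alpha, C, Mo), (7, 5, 4, Alpha, F, Pat), (7, 7, 34, Alpha, B, Pat), (7, 7, 34, Alpha, C, Ada), (7, 7, 34, Alpha, C, Mo), (7, 7, 34, Alpha, F, Pat)}
(Student ⨝ Teacher) ⋈ Enroll (natural join on grade): {(4, 11, 35, Delta, F, Ned, 28), (4, 11, 35, Delta, F, Ned, 3), (4, 11, 35, Delta, F, Ned, 37), (4, 32, 18, Omega, F, Ned, 28), (4, 32, 18, Omega, F, Ned, 3), (4, 32, 18, Omega, F, Ned, 37), (4, 8, 37, Gamma, F, Ned, 28), (4, 8, 37, Gamma, F, Ned, 3), (4, 8, 37, Gamma, F, Ned, 37), (5, 23, 11, Beta, B, Ned, 30), (5, 23, 11, Beta, F, Mo, 28), (5, 23, 11, Beta, F, Mo, 3), (5, 23, 11, Beta, F, Mo, 37), (5, 36, 18, Alpha, B, Ned, 30), (5, 36, 18, Alpha, F, Mo, 28), (5, 36, 18, Alpha, F, Mo, 3), (5, 36, 18, Alpha, F, Mo, 37), (7, 5, 4, Alpha, B, Pat, 30), (7, 5, 4, Alpha, C, Ada, 12), (7, 5, 4, Alpha, C, Mo, 12), (7, 5, 4, Alpha, F, Pat, 28), (7, 5, 4, Alpha, F, Pat, 3), (7, 5, 4, Alpha, F, Pat, 37), (7, 7, 34, Alpha, B, Pat, 30), (7, 7, 34, Alpha, C, Ada, 12), (7, 7, 34, Alpha, C, Mo, 12), (7, 7, 34, Alpha, F, Pat, 28), (7, 7, 34, Alpha, F, Pat, 3), (7, 7, 34, Alpha, F, Pat, 37)}
σ[sid ≤ 32 and credits > 5]: keep tuples satisfying sid ≤ 32 and credits > 5 → {(7, 5, 4, Alpha, B, Pat, 30), (7, 5, 4, Alpha, C, Ada, 12), (7, 5, 4, Alpha, C, Mo, 12), (7, 5, 4, Alpha, F, Pat, 28), (7, 5, 4, Alpha, F, Pat, 3), (7, 5, 4, Alpha, F, Pat, 37), (7, 7, 34, Alpha, B, Pat, 30), (7, 7, 34, Alpha, C, Ada, 12), (7, 7, 34, Alpha, C, Mo, 12), (7, 7, 34, Alpha, F, Pat, 28), (7, 7, 34, Alpha, F, Pat, 3), (7, 7, 34, Alpha, F, Pat, 37)}
π[sid, grade]: project onto (sid, grade) (6 duplicate(s) eliminated) → {(5, B), (5, C), (5, F), (7, B), (7, C), (7, F)}

{(5, B), (5, C), (5, F), (7, B), (7, C), (7, F)}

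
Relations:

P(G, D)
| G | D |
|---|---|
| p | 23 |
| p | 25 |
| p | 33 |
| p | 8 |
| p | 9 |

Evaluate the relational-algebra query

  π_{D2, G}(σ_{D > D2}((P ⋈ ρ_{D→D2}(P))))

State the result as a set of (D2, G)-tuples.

{(23, p), (25, p), (8, p), (9, p)}

ρ[D→D2]: schema becomes (G, D2); tuples unchanged.
Natural join on G: {(p, 23, 23), (p, 23, 25), (p, 23, 33), (p, 23, 8), (p, 23, 9), (p, 25, 23), (p, 25, 25), (p, 25, 33), (p, 25, 8), (p, 25, 9), (p, 33, 23), (p, 33, 25), (p, 33, 33), (p, 33, 8), (p, 33, 9), (p, 8, 23), (p, 8, 25), (p, 8, 33), (p, 8, 8), (p, 8, 9), (p, 9, 23), (p, 9, 25), (p, 9, 33), (p, 9, 8), (p, 9, 9)}
Apply σ_{D > D2}; surviving tuples: {(p, 23, 8), (p, 23, 9), (p, 25, 23), (p, 25, 8), (p, 25, 9), (p, 33, 23), (p, 33, 25), (p, 33, 8), (p, 33, 9), (p, 9, 8)}
π_{D2, G} gives {(23, p), (25, p), (8, p), (9, p)} (6 duplicate(s) eliminated).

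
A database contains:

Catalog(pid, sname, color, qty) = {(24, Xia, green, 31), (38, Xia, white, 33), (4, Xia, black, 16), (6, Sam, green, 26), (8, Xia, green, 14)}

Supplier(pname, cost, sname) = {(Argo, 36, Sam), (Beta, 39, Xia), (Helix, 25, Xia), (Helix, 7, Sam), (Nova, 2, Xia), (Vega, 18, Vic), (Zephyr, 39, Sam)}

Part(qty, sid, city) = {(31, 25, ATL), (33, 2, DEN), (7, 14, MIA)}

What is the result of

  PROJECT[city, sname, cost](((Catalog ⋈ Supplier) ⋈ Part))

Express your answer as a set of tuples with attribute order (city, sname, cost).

Catalog ⋈ Supplier (natural join on sname): {(24, Xia, green, 31, Beta, 39), (24, Xia, green, 31, Helix, 25), (24, Xia, green, 31, Nova, 2), (38, Xia, white, 33, Beta, 39), (38, Xia, white, 33, Helix, 25), (38, Xia, white, 33, Nova, 2), (4, Xia, black, 16, Beta, 39), (4, Xia, black, 16, Helix, 25), (4, Xia, black, 16, Nova, 2), (6, Sam, green, 26, Argo, 36), (6, Sam, green, 26, Helix, 7), (6, Sam, green, 26, Zephyr, 39), (8, Xia, green, 14, Beta, 39), (8, Xia, green, 14, Helix, 25), (8, Xia, green, 14, Nova, 2)}
(Catalog ⋈ Supplier) ⋈ Part (natural join on qty): {(24, Xia, green, 31, Beta, 39, 25, ATL), (24, Xia, green, 31, Helix, 25, 25, ATL), (24, Xia, green, 31, Nova, 2, 25, ATL), (38, Xia, white, 33, Beta, 39, 2, DEN), (38, Xia, white, 33, Helix, 25, 2, DEN), (38, Xia, white, 33, Nova, 2, 2, DEN)}
π_{city, sname, cost} gives {(ATL, Xia, 2), (ATL, Xia, 25), (ATL, Xia, 39), (DEN, Xia, 2), (DEN, Xia, 25), (DEN, Xia, 39)}.

{(ATL, Xia, 2), (ATL, Xia, 25), (ATL, Xia, 39), (DEN, Xia, 2), (DEN, Xia, 25), (DEN, Xia, 39)}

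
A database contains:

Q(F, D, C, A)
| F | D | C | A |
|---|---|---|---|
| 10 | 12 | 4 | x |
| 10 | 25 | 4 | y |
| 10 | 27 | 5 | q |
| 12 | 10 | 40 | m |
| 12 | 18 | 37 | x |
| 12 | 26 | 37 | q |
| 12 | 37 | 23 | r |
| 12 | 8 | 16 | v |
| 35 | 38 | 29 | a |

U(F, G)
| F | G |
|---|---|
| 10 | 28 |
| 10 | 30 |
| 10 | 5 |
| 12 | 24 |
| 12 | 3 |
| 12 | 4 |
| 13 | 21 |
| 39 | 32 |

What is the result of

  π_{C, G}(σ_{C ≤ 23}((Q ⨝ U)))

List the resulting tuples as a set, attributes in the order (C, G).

{(16, 24), (16, 3), (16, 4), (23, 24), (23, 3), (23, 4), (4, 28), (4, 30), (4, 5), (5, 28), (5, 30), (5, 5)}

Q ⋈ U (natural join on F): {(10, 12, 4, x, 28), (10, 12, 4, x, 30), (10, 12, 4, x, 5), (10, 25, 4, y, 28), (10, 25, 4, y, 30), (10, 25, 4, y, 5), (10, 27, 5, q, 28), (10, 27, 5, q, 30), (10, 27, 5, q, 5), (12, 10, 40, m, 24), (12, 10, 40, m, 3), (12, 10, 40, m, 4), (12, 18, 37, x, 24), (12, 18, 37, x, 3), (12, 18, 37, x, 4), (12, 26, 37, q, 24), (12, 26, 37, q, 3), (12, 26, 37, q, 4), (12, 37, 23, r, 24), (12, 37, 23, r, 3), (12, 37, 23, r, 4), (12, 8, 16, v, 24), (12, 8, 16, v, 3), (12, 8, 16, v, 4)}
σ[C ≤ 23]: keep tuples satisfying C ≤ 23 → {(10, 12, 4, x, 28), (10, 12, 4, x, 30), (10, 12, 4, x, 5), (10, 25, 4, y, 28), (10, 25, 4, y, 30), (10, 25, 4, y, 5), (10, 27, 5, q, 28), (10, 27, 5, q, 30), (10, 27, 5, q, 5), (12, 37, 23, r, 24), (12, 37, 23, r, 3), (12, 37, 23, r, 4), (12, 8, 16, v, 24), (12, 8, 16, v, 3), (12, 8, 16, v, 4)}
π_{C, G} gives {(16, 24), (16, 3), (16, 4), (23, 24), (23, 3), (23, 4), (4, 28), (4, 30), (4, 5), (5, 28), (5, 30), (5, 5)} (3 duplicate(s) eliminated).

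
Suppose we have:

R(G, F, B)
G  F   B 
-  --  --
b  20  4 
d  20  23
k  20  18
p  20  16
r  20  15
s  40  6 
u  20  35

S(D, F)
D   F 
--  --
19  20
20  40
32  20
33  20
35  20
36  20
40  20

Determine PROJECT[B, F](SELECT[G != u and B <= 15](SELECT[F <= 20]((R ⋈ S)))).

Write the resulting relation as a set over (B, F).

{(15, 20), (4, 20)}

Joining R and S on F yields {(b, 20, 4, 19), (b, 20, 4, 32), (b, 20, 4, 33), (b, 20, 4, 35), (b, 20, 4, 36), (b, 20, 4, 40), (d, 20, 23, 19), (d, 20, 23, 32), (d, 20, 23, 33), (d, 20, 23, 35), (d, 20, 23, 36), (d, 20, 23, 40), (k, 20, 18, 19), (k, 20, 18, 32), (k, 20, 18, 33), (k, 20, 18, 35), (k, 20, 18, 36), (k, 20, 18, 40), (p, 20, 16, 19), (p, 20, 16, 32), (p, 20, 16, 33), (p, 20, 16, 35), (p, 20, 16, 36), (p, 20, 16, 40), (r, 20, 15, 19), (r, 20, 15, 32), (r, 20, 15, 33), (r, 20, 15, 35), (r, 20, 15, 36), (r, 20, 15, 40), (s, 40, 6, 20), (u, 20, 35, 19), (u, 20, 35, 32), (u, 20, 35, 33), (u, 20, 35, 35), (u, 20, 35, 36), (u, 20, 35, 40)}.
σ[F <= 20]: keep tuples satisfying F <= 20 → {(b, 20, 4, 19), (b, 20, 4, 32), (b, 20, 4, 33), (b, 20, 4, 35), (b, 20, 4, 36), (b, 20, 4, 40), (d, 20, 23, 19), (d, 20, 23, 32), (d, 20, 23, 33), (d, 20, 23, 35), (d, 20, 23, 36), (d, 20, 23, 40), (k, 20, 18, 19), (k, 20, 18, 32), (k, 20, 18, 33), (k, 20, 18, 35), (k, 20, 18, 36), (k, 20, 18, 40), (p, 20, 16, 19), (p, 20, 16, 32), (p, 20, 16, 33), (p, 20, 16, 35), (p, 20, 16, 36), (p, 20, 16, 40), (r, 20, 15, 19), (r, 20, 15, 32), (r, 20, 15, 33), (r, 20, 15, 35), (r, 20, 15, 36), (r, 20, 15, 40), (u, 20, 35, 19), (u, 20, 35, 32), (u, 20, 35, 33), (u, 20, 35, 35), (u, 20, 35, 36), (u, 20, 35, 40)}
σ[G != u and B <= 15]: keep tuples satisfying G != u and B <= 15 → {(b, 20, 4, 19), (b, 20, 4, 32), (b, 20, 4, 33), (b, 20, 4, 35), (b, 20, 4, 36), (b, 20, 4, 40), (r, 20, 15, 19), (r, 20, 15, 32), (r, 20, 15, 33), (r, 20, 15, 35), (r, 20, 15, 36), (r, 20, 15, 40)}
π[B, F]: project onto (B, F) (10 duplicate(s) eliminated) → {(15, 20), (4, 20)}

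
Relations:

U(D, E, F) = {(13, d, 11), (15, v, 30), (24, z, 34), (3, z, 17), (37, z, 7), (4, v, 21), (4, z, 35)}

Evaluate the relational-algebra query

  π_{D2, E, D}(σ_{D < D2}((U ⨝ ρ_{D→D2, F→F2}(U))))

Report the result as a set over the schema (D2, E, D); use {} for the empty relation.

ρ[D→D2, F→F2]: schema becomes (D2, E, F2); tuples unchanged.
Natural join on E: {(13, d, 11, 13, 11), (15, v, 30, 15, 30), (15, v, 30, 4, 21), (24, z, 34, 24, 34), (24, z, 34, 3, 17), (24, z, 34, 37, 7), (24, z, 34, 4, 35), (3, z, 17, 24, 34), (3, z, 17, 3, 17), (3, z, 17, 37, 7), (3, z, 17, 4, 35), (37, z, 7, 24, 34), (37, z, 7, 3, 17), (37, z, 7, 37, 7), (37, z, 7, 4, 35), (4, v, 21, 15, 30), (4, v, 21, 4, 21), (4, z, 35, 24, 34), (4, z, 35, 3, 17), (4, z, 35, 37, 7), (4, z, 35, 4, 35)}
Selection D < D2: {(24, z, 34, 37, 7), (3, z, 17, 24, 34), (3, z, 17, 37, 7), (3, z, 17, 4, 35), (4, v, 21, 15, 30), (4, z, 35, 24, 34), (4, z, 35, 37, 7)}
π[D2, E, D]: project onto (D2, E, D) → {(15, v, 4), (24, z, 3), (24, z, 4), (37, z, 24), (37, z, 3), (37, z, 4), (4, z, 3)}

{(15, v, 4), (24, z, 3), (24, z, 4), (37, z, 24), (37, z, 3), (37, z, 4), (4, z, 3)}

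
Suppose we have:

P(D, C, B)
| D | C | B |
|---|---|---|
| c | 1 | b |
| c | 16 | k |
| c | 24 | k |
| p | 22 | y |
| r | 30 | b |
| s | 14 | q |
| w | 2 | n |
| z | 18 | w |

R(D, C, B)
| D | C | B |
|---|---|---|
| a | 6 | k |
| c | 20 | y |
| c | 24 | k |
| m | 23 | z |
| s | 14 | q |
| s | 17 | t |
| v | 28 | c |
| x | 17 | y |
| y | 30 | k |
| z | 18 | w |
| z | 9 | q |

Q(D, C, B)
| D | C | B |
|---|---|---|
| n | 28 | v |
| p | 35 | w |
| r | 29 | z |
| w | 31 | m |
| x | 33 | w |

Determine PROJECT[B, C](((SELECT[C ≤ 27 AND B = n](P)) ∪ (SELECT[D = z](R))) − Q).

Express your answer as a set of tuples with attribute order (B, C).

{(n, 2), (q, 9), (w, 18)}

Selection C ≤ 27 AND B = n: {(w, 2, n)}
Selection D = z: {(z, 18, w), (z, 9, q)}
Union: {(w, 2, n)} with {(z, 18, w), (z, 9, q)} → {(w, 2, n), (z, 18, w), (z, 9, q)}
Difference: {(w, 2, n), (z, 18, w), (z, 9, q)} with {(n, 28, v), (p, 35, w), (r, 29, z), (w, 31, m), (x, 33, w)} → {(w, 2, n), (z, 18, w), (z, 9, q)}
π[B, C]: project onto (B, C) → {(n, 2), (q, 9), (w, 18)}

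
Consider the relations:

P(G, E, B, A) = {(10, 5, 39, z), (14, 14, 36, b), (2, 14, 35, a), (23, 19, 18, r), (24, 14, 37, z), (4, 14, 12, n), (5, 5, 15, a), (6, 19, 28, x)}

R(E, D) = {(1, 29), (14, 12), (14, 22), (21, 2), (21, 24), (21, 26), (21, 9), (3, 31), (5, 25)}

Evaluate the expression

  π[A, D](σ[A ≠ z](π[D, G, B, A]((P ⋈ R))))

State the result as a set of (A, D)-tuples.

{(a, 12), (a, 22), (a, 25), (b, 12), (b, 22), (n, 12), (n, 22)}

P ⋈ R (natural join on E): {(10, 5, 39, z, 25), (14, 14, 36, b, 12), (14, 14, 36, b, 22), (2, 14, 35, a, 12), (2, 14, 35, a, 22), (24, 14, 37, z, 12), (24, 14, 37, z, 22), (4, 14, 12, n, 12), (4, 14, 12, n, 22), (5, 5, 15, a, 25)}
π[D, G, B, A]: project onto (D, G, B, A) → {(12, 14, 36, b), (12, 2, 35, a), (12, 24, 37, z), (12, 4, 12, n), (22, 14, 36, b), (22, 2, 35, a), (22, 24, 37, z), (22, 4, 12, n), (25, 10, 39, z), (25, 5, 15, a)}
Selection A ≠ z: {(12, 14, 36, b), (12, 2, 35, a), (12, 4, 12, n), (22, 14, 36, b), (22, 2, 35, a), (22, 4, 12, n), (25, 5, 15, a)}
π[A, D]: project onto (A, D) → {(a, 12), (a, 22), (a, 25), (b, 12), (b, 22), (n, 12), (n, 22)}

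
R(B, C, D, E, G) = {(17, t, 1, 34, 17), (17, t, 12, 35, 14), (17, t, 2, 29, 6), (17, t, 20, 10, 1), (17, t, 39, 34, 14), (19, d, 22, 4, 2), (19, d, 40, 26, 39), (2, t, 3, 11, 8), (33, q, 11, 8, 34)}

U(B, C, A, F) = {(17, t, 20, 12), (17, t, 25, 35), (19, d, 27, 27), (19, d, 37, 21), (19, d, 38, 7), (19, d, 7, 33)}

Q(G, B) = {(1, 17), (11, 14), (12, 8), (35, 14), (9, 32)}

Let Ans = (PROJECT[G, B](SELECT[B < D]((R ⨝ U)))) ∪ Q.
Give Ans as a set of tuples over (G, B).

{(1, 17), (11, 14), (12, 8), (14, 17), (2, 19), (35, 14), (39, 19), (9, 32)}

Joining R and U on B, C yields {(17, t, 1, 34, 17, 20, 12), (17, t, 1, 34, 17, 25, 35), (17, t, 12, 35, 14, 20, 12), (17, t, 12, 35, 14, 25, 35), (17, t, 2, 29, 6, 20, 12), (17, t, 2, 29, 6, 25, 35), (17, t, 20, 10, 1, 20, 12), (17, t, 20, 10, 1, 25, 35), (17, t, 39, 34, 14, 20, 12), (17, t, 39, 34, 14, 25, 35), (19, d, 22, 4, 2, 27, 27), (19, d, 22, 4, 2, 37, 21), (19, d, 22, 4, 2, 38, 7), (19, d, 22, 4, 2, 7, 33), (19, d, 40, 26, 39, 27, 27), (19, d, 40, 26, 39, 37, 21), (19, d, 40, 26, 39, 38, 7), (19, d, 40, 26, 39, 7, 33)}.
Selection B < D: {(17, t, 20, 10, 1, 20, 12), (17, t, 20, 10, 1, 25, 35), (17, t, 39, 34, 14, 20, 12), (17, t, 39, 34, 14, 25, 35), (19, d, 22, 4, 2, 27, 27), (19, d, 22, 4, 2, 37, 21), (19, d, 22, 4, 2, 38, 7), (19, d, 22, 4, 2, 7, 33), (19, d, 40, 26, 39, 27, 27), (19, d, 40, 26, 39, 37, 21), (19, d, 40, 26, 39, 38, 7), (19, d, 40, 26, 39, 7, 33)}
π_{G, B} gives {(1, 17), (14, 17), (2, 19), (39, 19)} (8 duplicate(s) eliminated).
Set union of the two operands is {(1, 17), (11, 14), (12, 8), (14, 17), (2, 19), (35, 14), (39, 19), (9, 32)}.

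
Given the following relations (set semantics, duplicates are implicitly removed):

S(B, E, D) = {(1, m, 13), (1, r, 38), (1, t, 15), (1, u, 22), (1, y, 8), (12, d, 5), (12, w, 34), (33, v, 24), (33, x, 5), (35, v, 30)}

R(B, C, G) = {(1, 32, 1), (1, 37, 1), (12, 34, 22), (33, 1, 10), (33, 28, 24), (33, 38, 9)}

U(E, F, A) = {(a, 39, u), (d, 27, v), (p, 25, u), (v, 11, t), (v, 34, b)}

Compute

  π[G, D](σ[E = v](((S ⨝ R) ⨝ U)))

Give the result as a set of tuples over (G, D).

{(10, 24), (24, 24), (9, 24)}

S ⋈ R (natural join on B): {(1, m, 13, 32, 1), (1, m, 13, 37, 1), (1, r, 38, 32, 1), (1, r, 38, 37, 1), (1, t, 15, 32, 1), (1, t, 15, 37, 1), (1, u, 22, 32, 1), (1, u, 22, 37, 1), (1, y, 8, 32, 1), (1, y, 8, 37, 1), (12, d, 5, 34, 22), (12, w, 34, 34, 22), (33, v, 24, 1, 10), (33, v, 24, 28, 24), (33, v, 24, 38, 9), (33, x, 5, 1, 10), (33, x, 5, 28, 24), (33, x, 5, 38, 9)}
(S ⨝ R) ⋈ U (natural join on E): {(12, d, 5, 34, 22, 27, v), (33, v, 24, 1, 10, 11, t), (33, v, 24, 1, 10, 34, b), (33, v, 24, 28, 24, 11, t), (33, v, 24, 28, 24, 34, b), (33, v, 24, 38, 9, 11, t), (33, v, 24, 38, 9, 34, b)}
Selection E = v: {(33, v, 24, 1, 10, 11, t), (33, v, 24, 1, 10, 34, b), (33, v, 24, 28, 24, 11, t), (33, v, 24, 28, 24, 34, b), (33, v, 24, 38, 9, 11, t), (33, v, 24, 38, 9, 34, b)}
π_{G, D} gives {(10, 24), (24, 24), (9, 24)} (3 duplicate(s) eliminated).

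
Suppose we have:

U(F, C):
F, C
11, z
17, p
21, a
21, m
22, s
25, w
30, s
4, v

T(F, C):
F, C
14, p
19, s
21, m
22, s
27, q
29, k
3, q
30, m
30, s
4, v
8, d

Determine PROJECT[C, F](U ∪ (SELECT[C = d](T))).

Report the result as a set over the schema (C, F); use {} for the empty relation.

σ[C = d]: keep tuples satisfying C = d → {(8, d)}
Taking the union: {(11, z), (17, p), (21, a), (21, m), (22, s), (25, w), (30, s), (4, v), (8, d)}
π_{C, F} gives {(a, 21), (d, 8), (m, 21), (p, 17), (s, 22), (s, 30), (v, 4), (w, 25), (z, 11)}.

{(a, 21), (d, 8), (m, 21), (p, 17), (s, 22), (s, 30), (v, 4), (w, 25), (z, 11)}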